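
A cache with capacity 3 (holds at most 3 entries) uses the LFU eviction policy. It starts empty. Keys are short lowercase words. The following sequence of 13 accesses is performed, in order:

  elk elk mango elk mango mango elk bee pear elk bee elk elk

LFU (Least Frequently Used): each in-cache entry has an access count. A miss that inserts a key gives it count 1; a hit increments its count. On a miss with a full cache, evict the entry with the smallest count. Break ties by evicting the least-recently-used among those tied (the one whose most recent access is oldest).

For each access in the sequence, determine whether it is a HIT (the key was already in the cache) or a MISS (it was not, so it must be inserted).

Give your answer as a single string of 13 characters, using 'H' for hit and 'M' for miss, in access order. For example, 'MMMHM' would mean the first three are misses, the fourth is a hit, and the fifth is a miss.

LFU simulation (capacity=3):
  1. access elk: MISS. Cache: [elk(c=1)]
  2. access elk: HIT, count now 2. Cache: [elk(c=2)]
  3. access mango: MISS. Cache: [mango(c=1) elk(c=2)]
  4. access elk: HIT, count now 3. Cache: [mango(c=1) elk(c=3)]
  5. access mango: HIT, count now 2. Cache: [mango(c=2) elk(c=3)]
  6. access mango: HIT, count now 3. Cache: [elk(c=3) mango(c=3)]
  7. access elk: HIT, count now 4. Cache: [mango(c=3) elk(c=4)]
  8. access bee: MISS. Cache: [bee(c=1) mango(c=3) elk(c=4)]
  9. access pear: MISS, evict bee(c=1). Cache: [pear(c=1) mango(c=3) elk(c=4)]
  10. access elk: HIT, count now 5. Cache: [pear(c=1) mango(c=3) elk(c=5)]
  11. access bee: MISS, evict pear(c=1). Cache: [bee(c=1) mango(c=3) elk(c=5)]
  12. access elk: HIT, count now 6. Cache: [bee(c=1) mango(c=3) elk(c=6)]
  13. access elk: HIT, count now 7. Cache: [bee(c=1) mango(c=3) elk(c=7)]
Total: 8 hits, 5 misses, 2 evictions

Answer: MHMHHHHMMHMHH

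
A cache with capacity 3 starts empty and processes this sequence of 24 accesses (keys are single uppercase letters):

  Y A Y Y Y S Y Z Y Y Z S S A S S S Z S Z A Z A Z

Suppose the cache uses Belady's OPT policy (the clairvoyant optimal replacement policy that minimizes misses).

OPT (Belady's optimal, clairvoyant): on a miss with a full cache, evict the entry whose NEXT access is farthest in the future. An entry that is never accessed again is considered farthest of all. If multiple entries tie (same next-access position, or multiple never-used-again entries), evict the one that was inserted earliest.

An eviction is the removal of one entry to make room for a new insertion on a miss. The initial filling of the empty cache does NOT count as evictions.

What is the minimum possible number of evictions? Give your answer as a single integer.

OPT (Belady) simulation (capacity=3):
  1. access Y: MISS. Cache: [Y]
  2. access A: MISS. Cache: [Y A]
  3. access Y: HIT. Next use of Y: step 4. Cache: [Y A]
  4. access Y: HIT. Next use of Y: step 5. Cache: [Y A]
  5. access Y: HIT. Next use of Y: step 7. Cache: [Y A]
  6. access S: MISS. Cache: [Y A S]
  7. access Y: HIT. Next use of Y: step 9. Cache: [Y A S]
  8. access Z: MISS, evict A (next use: step 14). Cache: [Y S Z]
  9. access Y: HIT. Next use of Y: step 10. Cache: [Y S Z]
  10. access Y: HIT. Next use of Y: never. Cache: [Y S Z]
  11. access Z: HIT. Next use of Z: step 18. Cache: [Y S Z]
  12. access S: HIT. Next use of S: step 13. Cache: [Y S Z]
  13. access S: HIT. Next use of S: step 15. Cache: [Y S Z]
  14. access A: MISS, evict Y (next use: never). Cache: [S Z A]
  15. access S: HIT. Next use of S: step 16. Cache: [S Z A]
  16. access S: HIT. Next use of S: step 17. Cache: [S Z A]
  17. access S: HIT. Next use of S: step 19. Cache: [S Z A]
  18. access Z: HIT. Next use of Z: step 20. Cache: [S Z A]
  19. access S: HIT. Next use of S: never. Cache: [S Z A]
  20. access Z: HIT. Next use of Z: step 22. Cache: [S Z A]
  21. access A: HIT. Next use of A: step 23. Cache: [S Z A]
  22. access Z: HIT. Next use of Z: step 24. Cache: [S Z A]
  23. access A: HIT. Next use of A: never. Cache: [S Z A]
  24. access Z: HIT. Next use of Z: never. Cache: [S Z A]
Total: 19 hits, 5 misses, 2 evictions

Answer: 2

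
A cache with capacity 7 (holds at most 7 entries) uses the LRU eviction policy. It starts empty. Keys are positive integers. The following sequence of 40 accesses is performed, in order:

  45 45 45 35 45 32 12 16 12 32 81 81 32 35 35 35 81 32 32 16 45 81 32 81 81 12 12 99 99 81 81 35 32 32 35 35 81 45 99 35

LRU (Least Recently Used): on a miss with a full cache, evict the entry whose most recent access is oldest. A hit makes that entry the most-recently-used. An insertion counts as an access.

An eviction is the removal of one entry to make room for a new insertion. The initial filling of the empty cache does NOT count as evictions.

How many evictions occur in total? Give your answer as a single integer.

Answer: 0

Derivation:
LRU simulation (capacity=7):
  1. access 45: MISS. Cache (LRU->MRU): [45]
  2. access 45: HIT. Cache (LRU->MRU): [45]
  3. access 45: HIT. Cache (LRU->MRU): [45]
  4. access 35: MISS. Cache (LRU->MRU): [45 35]
  5. access 45: HIT. Cache (LRU->MRU): [35 45]
  6. access 32: MISS. Cache (LRU->MRU): [35 45 32]
  7. access 12: MISS. Cache (LRU->MRU): [35 45 32 12]
  8. access 16: MISS. Cache (LRU->MRU): [35 45 32 12 16]
  9. access 12: HIT. Cache (LRU->MRU): [35 45 32 16 12]
  10. access 32: HIT. Cache (LRU->MRU): [35 45 16 12 32]
  11. access 81: MISS. Cache (LRU->MRU): [35 45 16 12 32 81]
  12. access 81: HIT. Cache (LRU->MRU): [35 45 16 12 32 81]
  13. access 32: HIT. Cache (LRU->MRU): [35 45 16 12 81 32]
  14. access 35: HIT. Cache (LRU->MRU): [45 16 12 81 32 35]
  15. access 35: HIT. Cache (LRU->MRU): [45 16 12 81 32 35]
  16. access 35: HIT. Cache (LRU->MRU): [45 16 12 81 32 35]
  17. access 81: HIT. Cache (LRU->MRU): [45 16 12 32 35 81]
  18. access 32: HIT. Cache (LRU->MRU): [45 16 12 35 81 32]
  19. access 32: HIT. Cache (LRU->MRU): [45 16 12 35 81 32]
  20. access 16: HIT. Cache (LRU->MRU): [45 12 35 81 32 16]
  21. access 45: HIT. Cache (LRU->MRU): [12 35 81 32 16 45]
  22. access 81: HIT. Cache (LRU->MRU): [12 35 32 16 45 81]
  23. access 32: HIT. Cache (LRU->MRU): [12 35 16 45 81 32]
  24. access 81: HIT. Cache (LRU->MRU): [12 35 16 45 32 81]
  25. access 81: HIT. Cache (LRU->MRU): [12 35 16 45 32 81]
  26. access 12: HIT. Cache (LRU->MRU): [35 16 45 32 81 12]
  27. access 12: HIT. Cache (LRU->MRU): [35 16 45 32 81 12]
  28. access 99: MISS. Cache (LRU->MRU): [35 16 45 32 81 12 99]
  29. access 99: HIT. Cache (LRU->MRU): [35 16 45 32 81 12 99]
  30. access 81: HIT. Cache (LRU->MRU): [35 16 45 32 12 99 81]
  31. access 81: HIT. Cache (LRU->MRU): [35 16 45 32 12 99 81]
  32. access 35: HIT. Cache (LRU->MRU): [16 45 32 12 99 81 35]
  33. access 32: HIT. Cache (LRU->MRU): [16 45 12 99 81 35 32]
  34. access 32: HIT. Cache (LRU->MRU): [16 45 12 99 81 35 32]
  35. access 35: HIT. Cache (LRU->MRU): [16 45 12 99 81 32 35]
  36. access 35: HIT. Cache (LRU->MRU): [16 45 12 99 81 32 35]
  37. access 81: HIT. Cache (LRU->MRU): [16 45 12 99 32 35 81]
  38. access 45: HIT. Cache (LRU->MRU): [16 12 99 32 35 81 45]
  39. access 99: HIT. Cache (LRU->MRU): [16 12 32 35 81 45 99]
  40. access 35: HIT. Cache (LRU->MRU): [16 12 32 81 45 99 35]
Total: 33 hits, 7 misses, 0 evictions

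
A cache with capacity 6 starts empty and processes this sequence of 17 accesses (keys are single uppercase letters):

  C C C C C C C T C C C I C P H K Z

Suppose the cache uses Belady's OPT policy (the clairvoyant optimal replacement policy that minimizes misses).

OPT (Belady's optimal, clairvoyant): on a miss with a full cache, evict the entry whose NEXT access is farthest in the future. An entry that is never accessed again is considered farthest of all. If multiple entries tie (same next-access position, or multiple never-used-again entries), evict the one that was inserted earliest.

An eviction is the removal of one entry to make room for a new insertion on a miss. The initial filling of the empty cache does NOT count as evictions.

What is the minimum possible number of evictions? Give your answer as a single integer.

Answer: 1

Derivation:
OPT (Belady) simulation (capacity=6):
  1. access C: MISS. Cache: [C]
  2. access C: HIT. Next use of C: step 3. Cache: [C]
  3. access C: HIT. Next use of C: step 4. Cache: [C]
  4. access C: HIT. Next use of C: step 5. Cache: [C]
  5. access C: HIT. Next use of C: step 6. Cache: [C]
  6. access C: HIT. Next use of C: step 7. Cache: [C]
  7. access C: HIT. Next use of C: step 9. Cache: [C]
  8. access T: MISS. Cache: [C T]
  9. access C: HIT. Next use of C: step 10. Cache: [C T]
  10. access C: HIT. Next use of C: step 11. Cache: [C T]
  11. access C: HIT. Next use of C: step 13. Cache: [C T]
  12. access I: MISS. Cache: [C T I]
  13. access C: HIT. Next use of C: never. Cache: [C T I]
  14. access P: MISS. Cache: [C T I P]
  15. access H: MISS. Cache: [C T I P H]
  16. access K: MISS. Cache: [C T I P H K]
  17. access Z: MISS, evict C (next use: never). Cache: [T I P H K Z]
Total: 10 hits, 7 misses, 1 evictions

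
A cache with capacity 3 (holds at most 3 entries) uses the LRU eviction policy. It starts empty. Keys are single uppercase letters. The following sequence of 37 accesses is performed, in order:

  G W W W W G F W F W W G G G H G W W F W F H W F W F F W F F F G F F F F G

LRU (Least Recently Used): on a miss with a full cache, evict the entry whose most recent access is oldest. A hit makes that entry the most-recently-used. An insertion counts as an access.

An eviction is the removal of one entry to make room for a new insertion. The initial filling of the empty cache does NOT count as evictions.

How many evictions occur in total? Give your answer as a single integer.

LRU simulation (capacity=3):
  1. access G: MISS. Cache (LRU->MRU): [G]
  2. access W: MISS. Cache (LRU->MRU): [G W]
  3. access W: HIT. Cache (LRU->MRU): [G W]
  4. access W: HIT. Cache (LRU->MRU): [G W]
  5. access W: HIT. Cache (LRU->MRU): [G W]
  6. access G: HIT. Cache (LRU->MRU): [W G]
  7. access F: MISS. Cache (LRU->MRU): [W G F]
  8. access W: HIT. Cache (LRU->MRU): [G F W]
  9. access F: HIT. Cache (LRU->MRU): [G W F]
  10. access W: HIT. Cache (LRU->MRU): [G F W]
  11. access W: HIT. Cache (LRU->MRU): [G F W]
  12. access G: HIT. Cache (LRU->MRU): [F W G]
  13. access G: HIT. Cache (LRU->MRU): [F W G]
  14. access G: HIT. Cache (LRU->MRU): [F W G]
  15. access H: MISS, evict F. Cache (LRU->MRU): [W G H]
  16. access G: HIT. Cache (LRU->MRU): [W H G]
  17. access W: HIT. Cache (LRU->MRU): [H G W]
  18. access W: HIT. Cache (LRU->MRU): [H G W]
  19. access F: MISS, evict H. Cache (LRU->MRU): [G W F]
  20. access W: HIT. Cache (LRU->MRU): [G F W]
  21. access F: HIT. Cache (LRU->MRU): [G W F]
  22. access H: MISS, evict G. Cache (LRU->MRU): [W F H]
  23. access W: HIT. Cache (LRU->MRU): [F H W]
  24. access F: HIT. Cache (LRU->MRU): [H W F]
  25. access W: HIT. Cache (LRU->MRU): [H F W]
  26. access F: HIT. Cache (LRU->MRU): [H W F]
  27. access F: HIT. Cache (LRU->MRU): [H W F]
  28. access W: HIT. Cache (LRU->MRU): [H F W]
  29. access F: HIT. Cache (LRU->MRU): [H W F]
  30. access F: HIT. Cache (LRU->MRU): [H W F]
  31. access F: HIT. Cache (LRU->MRU): [H W F]
  32. access G: MISS, evict H. Cache (LRU->MRU): [W F G]
  33. access F: HIT. Cache (LRU->MRU): [W G F]
  34. access F: HIT. Cache (LRU->MRU): [W G F]
  35. access F: HIT. Cache (LRU->MRU): [W G F]
  36. access F: HIT. Cache (LRU->MRU): [W G F]
  37. access G: HIT. Cache (LRU->MRU): [W F G]
Total: 30 hits, 7 misses, 4 evictions

Answer: 4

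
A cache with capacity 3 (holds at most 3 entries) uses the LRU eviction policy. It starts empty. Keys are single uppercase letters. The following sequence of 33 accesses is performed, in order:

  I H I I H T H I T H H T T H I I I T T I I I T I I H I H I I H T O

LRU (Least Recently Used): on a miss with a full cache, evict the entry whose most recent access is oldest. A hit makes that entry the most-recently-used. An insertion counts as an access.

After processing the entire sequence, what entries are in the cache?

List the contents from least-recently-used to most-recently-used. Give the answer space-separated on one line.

Answer: H T O

Derivation:
LRU simulation (capacity=3):
  1. access I: MISS. Cache (LRU->MRU): [I]
  2. access H: MISS. Cache (LRU->MRU): [I H]
  3. access I: HIT. Cache (LRU->MRU): [H I]
  4. access I: HIT. Cache (LRU->MRU): [H I]
  5. access H: HIT. Cache (LRU->MRU): [I H]
  6. access T: MISS. Cache (LRU->MRU): [I H T]
  7. access H: HIT. Cache (LRU->MRU): [I T H]
  8. access I: HIT. Cache (LRU->MRU): [T H I]
  9. access T: HIT. Cache (LRU->MRU): [H I T]
  10. access H: HIT. Cache (LRU->MRU): [I T H]
  11. access H: HIT. Cache (LRU->MRU): [I T H]
  12. access T: HIT. Cache (LRU->MRU): [I H T]
  13. access T: HIT. Cache (LRU->MRU): [I H T]
  14. access H: HIT. Cache (LRU->MRU): [I T H]
  15. access I: HIT. Cache (LRU->MRU): [T H I]
  16. access I: HIT. Cache (LRU->MRU): [T H I]
  17. access I: HIT. Cache (LRU->MRU): [T H I]
  18. access T: HIT. Cache (LRU->MRU): [H I T]
  19. access T: HIT. Cache (LRU->MRU): [H I T]
  20. access I: HIT. Cache (LRU->MRU): [H T I]
  21. access I: HIT. Cache (LRU->MRU): [H T I]
  22. access I: HIT. Cache (LRU->MRU): [H T I]
  23. access T: HIT. Cache (LRU->MRU): [H I T]
  24. access I: HIT. Cache (LRU->MRU): [H T I]
  25. access I: HIT. Cache (LRU->MRU): [H T I]
  26. access H: HIT. Cache (LRU->MRU): [T I H]
  27. access I: HIT. Cache (LRU->MRU): [T H I]
  28. access H: HIT. Cache (LRU->MRU): [T I H]
  29. access I: HIT. Cache (LRU->MRU): [T H I]
  30. access I: HIT. Cache (LRU->MRU): [T H I]
  31. access H: HIT. Cache (LRU->MRU): [T I H]
  32. access T: HIT. Cache (LRU->MRU): [I H T]
  33. access O: MISS, evict I. Cache (LRU->MRU): [H T O]
Total: 29 hits, 4 misses, 1 evictions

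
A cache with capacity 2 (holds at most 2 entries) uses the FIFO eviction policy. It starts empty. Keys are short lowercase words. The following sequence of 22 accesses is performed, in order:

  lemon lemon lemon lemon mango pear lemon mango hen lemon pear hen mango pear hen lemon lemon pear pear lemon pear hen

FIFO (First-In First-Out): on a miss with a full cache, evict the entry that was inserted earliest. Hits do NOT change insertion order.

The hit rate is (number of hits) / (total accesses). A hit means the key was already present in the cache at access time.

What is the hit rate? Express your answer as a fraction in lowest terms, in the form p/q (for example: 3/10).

Answer: 7/22

Derivation:
FIFO simulation (capacity=2):
  1. access lemon: MISS. Cache (old->new): [lemon]
  2. access lemon: HIT. Cache (old->new): [lemon]
  3. access lemon: HIT. Cache (old->new): [lemon]
  4. access lemon: HIT. Cache (old->new): [lemon]
  5. access mango: MISS. Cache (old->new): [lemon mango]
  6. access pear: MISS, evict lemon. Cache (old->new): [mango pear]
  7. access lemon: MISS, evict mango. Cache (old->new): [pear lemon]
  8. access mango: MISS, evict pear. Cache (old->new): [lemon mango]
  9. access hen: MISS, evict lemon. Cache (old->new): [mango hen]
  10. access lemon: MISS, evict mango. Cache (old->new): [hen lemon]
  11. access pear: MISS, evict hen. Cache (old->new): [lemon pear]
  12. access hen: MISS, evict lemon. Cache (old->new): [pear hen]
  13. access mango: MISS, evict pear. Cache (old->new): [hen mango]
  14. access pear: MISS, evict hen. Cache (old->new): [mango pear]
  15. access hen: MISS, evict mango. Cache (old->new): [pear hen]
  16. access lemon: MISS, evict pear. Cache (old->new): [hen lemon]
  17. access lemon: HIT. Cache (old->new): [hen lemon]
  18. access pear: MISS, evict hen. Cache (old->new): [lemon pear]
  19. access pear: HIT. Cache (old->new): [lemon pear]
  20. access lemon: HIT. Cache (old->new): [lemon pear]
  21. access pear: HIT. Cache (old->new): [lemon pear]
  22. access hen: MISS, evict lemon. Cache (old->new): [pear hen]
Total: 7 hits, 15 misses, 13 evictions

Hit rate = 7/22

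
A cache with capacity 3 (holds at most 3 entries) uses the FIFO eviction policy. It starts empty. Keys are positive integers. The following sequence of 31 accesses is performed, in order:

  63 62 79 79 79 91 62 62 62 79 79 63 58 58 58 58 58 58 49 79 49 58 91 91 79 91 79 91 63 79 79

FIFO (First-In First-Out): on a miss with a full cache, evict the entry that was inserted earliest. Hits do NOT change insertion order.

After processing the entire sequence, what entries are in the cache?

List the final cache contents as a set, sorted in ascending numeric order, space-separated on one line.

Answer: 63 79 91

Derivation:
FIFO simulation (capacity=3):
  1. access 63: MISS. Cache (old->new): [63]
  2. access 62: MISS. Cache (old->new): [63 62]
  3. access 79: MISS. Cache (old->new): [63 62 79]
  4. access 79: HIT. Cache (old->new): [63 62 79]
  5. access 79: HIT. Cache (old->new): [63 62 79]
  6. access 91: MISS, evict 63. Cache (old->new): [62 79 91]
  7. access 62: HIT. Cache (old->new): [62 79 91]
  8. access 62: HIT. Cache (old->new): [62 79 91]
  9. access 62: HIT. Cache (old->new): [62 79 91]
  10. access 79: HIT. Cache (old->new): [62 79 91]
  11. access 79: HIT. Cache (old->new): [62 79 91]
  12. access 63: MISS, evict 62. Cache (old->new): [79 91 63]
  13. access 58: MISS, evict 79. Cache (old->new): [91 63 58]
  14. access 58: HIT. Cache (old->new): [91 63 58]
  15. access 58: HIT. Cache (old->new): [91 63 58]
  16. access 58: HIT. Cache (old->new): [91 63 58]
  17. access 58: HIT. Cache (old->new): [91 63 58]
  18. access 58: HIT. Cache (old->new): [91 63 58]
  19. access 49: MISS, evict 91. Cache (old->new): [63 58 49]
  20. access 79: MISS, evict 63. Cache (old->new): [58 49 79]
  21. access 49: HIT. Cache (old->new): [58 49 79]
  22. access 58: HIT. Cache (old->new): [58 49 79]
  23. access 91: MISS, evict 58. Cache (old->new): [49 79 91]
  24. access 91: HIT. Cache (old->new): [49 79 91]
  25. access 79: HIT. Cache (old->new): [49 79 91]
  26. access 91: HIT. Cache (old->new): [49 79 91]
  27. access 79: HIT. Cache (old->new): [49 79 91]
  28. access 91: HIT. Cache (old->new): [49 79 91]
  29. access 63: MISS, evict 49. Cache (old->new): [79 91 63]
  30. access 79: HIT. Cache (old->new): [79 91 63]
  31. access 79: HIT. Cache (old->new): [79 91 63]
Total: 21 hits, 10 misses, 7 evictions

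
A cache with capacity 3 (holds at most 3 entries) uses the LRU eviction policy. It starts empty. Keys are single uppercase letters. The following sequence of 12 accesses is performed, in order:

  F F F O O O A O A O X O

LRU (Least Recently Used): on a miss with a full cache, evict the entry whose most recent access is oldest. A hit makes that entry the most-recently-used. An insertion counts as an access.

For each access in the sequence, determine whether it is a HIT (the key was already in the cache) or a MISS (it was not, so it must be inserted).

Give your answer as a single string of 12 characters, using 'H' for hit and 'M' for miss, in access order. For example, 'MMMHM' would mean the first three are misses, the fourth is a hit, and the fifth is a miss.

LRU simulation (capacity=3):
  1. access F: MISS. Cache (LRU->MRU): [F]
  2. access F: HIT. Cache (LRU->MRU): [F]
  3. access F: HIT. Cache (LRU->MRU): [F]
  4. access O: MISS. Cache (LRU->MRU): [F O]
  5. access O: HIT. Cache (LRU->MRU): [F O]
  6. access O: HIT. Cache (LRU->MRU): [F O]
  7. access A: MISS. Cache (LRU->MRU): [F O A]
  8. access O: HIT. Cache (LRU->MRU): [F A O]
  9. access A: HIT. Cache (LRU->MRU): [F O A]
  10. access O: HIT. Cache (LRU->MRU): [F A O]
  11. access X: MISS, evict F. Cache (LRU->MRU): [A O X]
  12. access O: HIT. Cache (LRU->MRU): [A X O]
Total: 8 hits, 4 misses, 1 evictions

Answer: MHHMHHMHHHMH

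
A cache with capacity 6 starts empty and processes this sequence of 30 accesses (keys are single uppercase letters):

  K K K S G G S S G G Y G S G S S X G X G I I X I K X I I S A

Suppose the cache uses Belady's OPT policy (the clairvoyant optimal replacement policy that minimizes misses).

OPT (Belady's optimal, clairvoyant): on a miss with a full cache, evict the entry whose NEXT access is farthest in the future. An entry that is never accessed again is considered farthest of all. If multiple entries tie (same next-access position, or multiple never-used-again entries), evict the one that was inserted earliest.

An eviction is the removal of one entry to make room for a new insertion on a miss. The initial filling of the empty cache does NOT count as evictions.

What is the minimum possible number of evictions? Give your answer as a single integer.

Answer: 1

Derivation:
OPT (Belady) simulation (capacity=6):
  1. access K: MISS. Cache: [K]
  2. access K: HIT. Next use of K: step 3. Cache: [K]
  3. access K: HIT. Next use of K: step 25. Cache: [K]
  4. access S: MISS. Cache: [K S]
  5. access G: MISS. Cache: [K S G]
  6. access G: HIT. Next use of G: step 9. Cache: [K S G]
  7. access S: HIT. Next use of S: step 8. Cache: [K S G]
  8. access S: HIT. Next use of S: step 13. Cache: [K S G]
  9. access G: HIT. Next use of G: step 10. Cache: [K S G]
  10. access G: HIT. Next use of G: step 12. Cache: [K S G]
  11. access Y: MISS. Cache: [K S G Y]
  12. access G: HIT. Next use of G: step 14. Cache: [K S G Y]
  13. access S: HIT. Next use of S: step 15. Cache: [K S G Y]
  14. access G: HIT. Next use of G: step 18. Cache: [K S G Y]
  15. access S: HIT. Next use of S: step 16. Cache: [K S G Y]
  16. access S: HIT. Next use of S: step 29. Cache: [K S G Y]
  17. access X: MISS. Cache: [K S G Y X]
  18. access G: HIT. Next use of G: step 20. Cache: [K S G Y X]
  19. access X: HIT. Next use of X: step 23. Cache: [K S G Y X]
  20. access G: HIT. Next use of G: never. Cache: [K S G Y X]
  21. access I: MISS. Cache: [K S G Y X I]
  22. access I: HIT. Next use of I: step 24. Cache: [K S G Y X I]
  23. access X: HIT. Next use of X: step 26. Cache: [K S G Y X I]
  24. access I: HIT. Next use of I: step 27. Cache: [K S G Y X I]
  25. access K: HIT. Next use of K: never. Cache: [K S G Y X I]
  26. access X: HIT. Next use of X: never. Cache: [K S G Y X I]
  27. access I: HIT. Next use of I: step 28. Cache: [K S G Y X I]
  28. access I: HIT. Next use of I: never. Cache: [K S G Y X I]
  29. access S: HIT. Next use of S: never. Cache: [K S G Y X I]
  30. access A: MISS, evict K (next use: never). Cache: [S G Y X I A]
Total: 23 hits, 7 misses, 1 evictions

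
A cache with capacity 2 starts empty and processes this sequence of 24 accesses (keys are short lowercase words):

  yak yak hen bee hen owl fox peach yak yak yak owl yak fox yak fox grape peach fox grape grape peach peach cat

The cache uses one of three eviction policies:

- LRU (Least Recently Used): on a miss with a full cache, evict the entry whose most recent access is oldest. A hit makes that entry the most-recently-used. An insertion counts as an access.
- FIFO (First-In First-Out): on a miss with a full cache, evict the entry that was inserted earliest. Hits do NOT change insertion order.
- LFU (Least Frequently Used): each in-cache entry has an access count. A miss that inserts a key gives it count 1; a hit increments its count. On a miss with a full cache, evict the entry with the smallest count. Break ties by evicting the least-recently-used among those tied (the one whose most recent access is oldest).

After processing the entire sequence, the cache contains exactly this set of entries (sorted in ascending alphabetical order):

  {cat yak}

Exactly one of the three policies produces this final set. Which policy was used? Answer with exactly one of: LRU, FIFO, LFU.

Answer: LFU

Derivation:
Simulating under each policy and comparing final sets:
  LRU: final set = {cat peach} -> differs
  FIFO: final set = {cat peach} -> differs
  LFU: final set = {cat yak} -> MATCHES target
Only LFU produces the target set.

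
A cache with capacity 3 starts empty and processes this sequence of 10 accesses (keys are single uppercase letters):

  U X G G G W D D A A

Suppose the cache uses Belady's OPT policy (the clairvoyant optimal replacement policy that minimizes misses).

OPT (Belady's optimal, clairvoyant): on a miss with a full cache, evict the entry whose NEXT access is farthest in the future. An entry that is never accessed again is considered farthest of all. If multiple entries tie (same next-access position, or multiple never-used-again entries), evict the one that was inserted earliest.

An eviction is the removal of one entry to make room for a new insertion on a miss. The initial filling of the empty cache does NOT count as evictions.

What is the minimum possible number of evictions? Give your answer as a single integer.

OPT (Belady) simulation (capacity=3):
  1. access U: MISS. Cache: [U]
  2. access X: MISS. Cache: [U X]
  3. access G: MISS. Cache: [U X G]
  4. access G: HIT. Next use of G: step 5. Cache: [U X G]
  5. access G: HIT. Next use of G: never. Cache: [U X G]
  6. access W: MISS, evict U (next use: never). Cache: [X G W]
  7. access D: MISS, evict X (next use: never). Cache: [G W D]
  8. access D: HIT. Next use of D: never. Cache: [G W D]
  9. access A: MISS, evict G (next use: never). Cache: [W D A]
  10. access A: HIT. Next use of A: never. Cache: [W D A]
Total: 4 hits, 6 misses, 3 evictions

Answer: 3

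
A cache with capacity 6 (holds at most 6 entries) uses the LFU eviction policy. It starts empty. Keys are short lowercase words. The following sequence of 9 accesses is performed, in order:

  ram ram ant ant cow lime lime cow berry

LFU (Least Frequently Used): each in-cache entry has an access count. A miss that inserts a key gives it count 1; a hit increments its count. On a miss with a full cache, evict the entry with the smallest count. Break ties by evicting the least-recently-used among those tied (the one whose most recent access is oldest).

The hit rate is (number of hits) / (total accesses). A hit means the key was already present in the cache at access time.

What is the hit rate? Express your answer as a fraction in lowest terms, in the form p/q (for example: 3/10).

LFU simulation (capacity=6):
  1. access ram: MISS. Cache: [ram(c=1)]
  2. access ram: HIT, count now 2. Cache: [ram(c=2)]
  3. access ant: MISS. Cache: [ant(c=1) ram(c=2)]
  4. access ant: HIT, count now 2. Cache: [ram(c=2) ant(c=2)]
  5. access cow: MISS. Cache: [cow(c=1) ram(c=2) ant(c=2)]
  6. access lime: MISS. Cache: [cow(c=1) lime(c=1) ram(c=2) ant(c=2)]
  7. access lime: HIT, count now 2. Cache: [cow(c=1) ram(c=2) ant(c=2) lime(c=2)]
  8. access cow: HIT, count now 2. Cache: [ram(c=2) ant(c=2) lime(c=2) cow(c=2)]
  9. access berry: MISS. Cache: [berry(c=1) ram(c=2) ant(c=2) lime(c=2) cow(c=2)]
Total: 4 hits, 5 misses, 0 evictions

Hit rate = 4/9

Answer: 4/9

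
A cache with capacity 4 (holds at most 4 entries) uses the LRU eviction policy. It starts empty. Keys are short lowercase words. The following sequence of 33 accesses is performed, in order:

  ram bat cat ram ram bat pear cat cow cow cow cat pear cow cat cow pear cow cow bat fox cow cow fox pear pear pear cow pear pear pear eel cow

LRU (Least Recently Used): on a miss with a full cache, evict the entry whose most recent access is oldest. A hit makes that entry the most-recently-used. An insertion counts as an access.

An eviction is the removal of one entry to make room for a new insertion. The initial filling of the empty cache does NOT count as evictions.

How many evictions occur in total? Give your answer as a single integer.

Answer: 3

Derivation:
LRU simulation (capacity=4):
  1. access ram: MISS. Cache (LRU->MRU): [ram]
  2. access bat: MISS. Cache (LRU->MRU): [ram bat]
  3. access cat: MISS. Cache (LRU->MRU): [ram bat cat]
  4. access ram: HIT. Cache (LRU->MRU): [bat cat ram]
  5. access ram: HIT. Cache (LRU->MRU): [bat cat ram]
  6. access bat: HIT. Cache (LRU->MRU): [cat ram bat]
  7. access pear: MISS. Cache (LRU->MRU): [cat ram bat pear]
  8. access cat: HIT. Cache (LRU->MRU): [ram bat pear cat]
  9. access cow: MISS, evict ram. Cache (LRU->MRU): [bat pear cat cow]
  10. access cow: HIT. Cache (LRU->MRU): [bat pear cat cow]
  11. access cow: HIT. Cache (LRU->MRU): [bat pear cat cow]
  12. access cat: HIT. Cache (LRU->MRU): [bat pear cow cat]
  13. access pear: HIT. Cache (LRU->MRU): [bat cow cat pear]
  14. access cow: HIT. Cache (LRU->MRU): [bat cat pear cow]
  15. access cat: HIT. Cache (LRU->MRU): [bat pear cow cat]
  16. access cow: HIT. Cache (LRU->MRU): [bat pear cat cow]
  17. access pear: HIT. Cache (LRU->MRU): [bat cat cow pear]
  18. access cow: HIT. Cache (LRU->MRU): [bat cat pear cow]
  19. access cow: HIT. Cache (LRU->MRU): [bat cat pear cow]
  20. access bat: HIT. Cache (LRU->MRU): [cat pear cow bat]
  21. access fox: MISS, evict cat. Cache (LRU->MRU): [pear cow bat fox]
  22. access cow: HIT. Cache (LRU->MRU): [pear bat fox cow]
  23. access cow: HIT. Cache (LRU->MRU): [pear bat fox cow]
  24. access fox: HIT. Cache (LRU->MRU): [pear bat cow fox]
  25. access pear: HIT. Cache (LRU->MRU): [bat cow fox pear]
  26. access pear: HIT. Cache (LRU->MRU): [bat cow fox pear]
  27. access pear: HIT. Cache (LRU->MRU): [bat cow fox pear]
  28. access cow: HIT. Cache (LRU->MRU): [bat fox pear cow]
  29. access pear: HIT. Cache (LRU->MRU): [bat fox cow pear]
  30. access pear: HIT. Cache (LRU->MRU): [bat fox cow pear]
  31. access pear: HIT. Cache (LRU->MRU): [bat fox cow pear]
  32. access eel: MISS, evict bat. Cache (LRU->MRU): [fox cow pear eel]
  33. access cow: HIT. Cache (LRU->MRU): [fox pear eel cow]
Total: 26 hits, 7 misses, 3 evictions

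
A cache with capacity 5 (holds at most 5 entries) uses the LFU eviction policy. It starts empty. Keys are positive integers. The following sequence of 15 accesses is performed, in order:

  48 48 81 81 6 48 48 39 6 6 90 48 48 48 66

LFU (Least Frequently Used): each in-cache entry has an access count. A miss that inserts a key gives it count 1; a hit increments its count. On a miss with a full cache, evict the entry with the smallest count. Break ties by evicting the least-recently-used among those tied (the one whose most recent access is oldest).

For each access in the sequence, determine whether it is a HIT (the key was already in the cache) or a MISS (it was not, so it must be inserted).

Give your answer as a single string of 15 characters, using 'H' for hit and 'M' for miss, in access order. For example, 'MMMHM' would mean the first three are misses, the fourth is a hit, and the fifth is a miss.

LFU simulation (capacity=5):
  1. access 48: MISS. Cache: [48(c=1)]
  2. access 48: HIT, count now 2. Cache: [48(c=2)]
  3. access 81: MISS. Cache: [81(c=1) 48(c=2)]
  4. access 81: HIT, count now 2. Cache: [48(c=2) 81(c=2)]
  5. access 6: MISS. Cache: [6(c=1) 48(c=2) 81(c=2)]
  6. access 48: HIT, count now 3. Cache: [6(c=1) 81(c=2) 48(c=3)]
  7. access 48: HIT, count now 4. Cache: [6(c=1) 81(c=2) 48(c=4)]
  8. access 39: MISS. Cache: [6(c=1) 39(c=1) 81(c=2) 48(c=4)]
  9. access 6: HIT, count now 2. Cache: [39(c=1) 81(c=2) 6(c=2) 48(c=4)]
  10. access 6: HIT, count now 3. Cache: [39(c=1) 81(c=2) 6(c=3) 48(c=4)]
  11. access 90: MISS. Cache: [39(c=1) 90(c=1) 81(c=2) 6(c=3) 48(c=4)]
  12. access 48: HIT, count now 5. Cache: [39(c=1) 90(c=1) 81(c=2) 6(c=3) 48(c=5)]
  13. access 48: HIT, count now 6. Cache: [39(c=1) 90(c=1) 81(c=2) 6(c=3) 48(c=6)]
  14. access 48: HIT, count now 7. Cache: [39(c=1) 90(c=1) 81(c=2) 6(c=3) 48(c=7)]
  15. access 66: MISS, evict 39(c=1). Cache: [90(c=1) 66(c=1) 81(c=2) 6(c=3) 48(c=7)]
Total: 9 hits, 6 misses, 1 evictions

Answer: MHMHMHHMHHMHHHM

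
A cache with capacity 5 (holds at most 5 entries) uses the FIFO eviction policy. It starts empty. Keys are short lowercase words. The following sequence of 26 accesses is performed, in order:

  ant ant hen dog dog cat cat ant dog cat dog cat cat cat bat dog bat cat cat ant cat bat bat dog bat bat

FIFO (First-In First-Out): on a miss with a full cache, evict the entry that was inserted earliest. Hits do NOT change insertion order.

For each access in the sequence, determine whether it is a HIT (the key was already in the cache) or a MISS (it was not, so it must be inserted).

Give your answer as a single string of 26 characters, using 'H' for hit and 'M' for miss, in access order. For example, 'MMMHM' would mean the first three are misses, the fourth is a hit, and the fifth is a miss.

Answer: MHMMHMHHHHHHHHMHHHHHHHHHHH

Derivation:
FIFO simulation (capacity=5):
  1. access ant: MISS. Cache (old->new): [ant]
  2. access ant: HIT. Cache (old->new): [ant]
  3. access hen: MISS. Cache (old->new): [ant hen]
  4. access dog: MISS. Cache (old->new): [ant hen dog]
  5. access dog: HIT. Cache (old->new): [ant hen dog]
  6. access cat: MISS. Cache (old->new): [ant hen dog cat]
  7. access cat: HIT. Cache (old->new): [ant hen dog cat]
  8. access ant: HIT. Cache (old->new): [ant hen dog cat]
  9. access dog: HIT. Cache (old->new): [ant hen dog cat]
  10. access cat: HIT. Cache (old->new): [ant hen dog cat]
  11. access dog: HIT. Cache (old->new): [ant hen dog cat]
  12. access cat: HIT. Cache (old->new): [ant hen dog cat]
  13. access cat: HIT. Cache (old->new): [ant hen dog cat]
  14. access cat: HIT. Cache (old->new): [ant hen dog cat]
  15. access bat: MISS. Cache (old->new): [ant hen dog cat bat]
  16. access dog: HIT. Cache (old->new): [ant hen dog cat bat]
  17. access bat: HIT. Cache (old->new): [ant hen dog cat bat]
  18. access cat: HIT. Cache (old->new): [ant hen dog cat bat]
  19. access cat: HIT. Cache (old->new): [ant hen dog cat bat]
  20. access ant: HIT. Cache (old->new): [ant hen dog cat bat]
  21. access cat: HIT. Cache (old->new): [ant hen dog cat bat]
  22. access bat: HIT. Cache (old->new): [ant hen dog cat bat]
  23. access bat: HIT. Cache (old->new): [ant hen dog cat bat]
  24. access dog: HIT. Cache (old->new): [ant hen dog cat bat]
  25. access bat: HIT. Cache (old->new): [ant hen dog cat bat]
  26. access bat: HIT. Cache (old->new): [ant hen dog cat bat]
Total: 21 hits, 5 misses, 0 evictions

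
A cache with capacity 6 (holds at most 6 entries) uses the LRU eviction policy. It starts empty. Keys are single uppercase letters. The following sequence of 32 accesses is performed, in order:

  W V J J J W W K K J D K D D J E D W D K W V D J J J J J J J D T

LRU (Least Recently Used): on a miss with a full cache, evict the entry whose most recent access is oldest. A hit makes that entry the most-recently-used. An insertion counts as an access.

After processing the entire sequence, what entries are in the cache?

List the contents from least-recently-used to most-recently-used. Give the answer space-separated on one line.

LRU simulation (capacity=6):
  1. access W: MISS. Cache (LRU->MRU): [W]
  2. access V: MISS. Cache (LRU->MRU): [W V]
  3. access J: MISS. Cache (LRU->MRU): [W V J]
  4. access J: HIT. Cache (LRU->MRU): [W V J]
  5. access J: HIT. Cache (LRU->MRU): [W V J]
  6. access W: HIT. Cache (LRU->MRU): [V J W]
  7. access W: HIT. Cache (LRU->MRU): [V J W]
  8. access K: MISS. Cache (LRU->MRU): [V J W K]
  9. access K: HIT. Cache (LRU->MRU): [V J W K]
  10. access J: HIT. Cache (LRU->MRU): [V W K J]
  11. access D: MISS. Cache (LRU->MRU): [V W K J D]
  12. access K: HIT. Cache (LRU->MRU): [V W J D K]
  13. access D: HIT. Cache (LRU->MRU): [V W J K D]
  14. access D: HIT. Cache (LRU->MRU): [V W J K D]
  15. access J: HIT. Cache (LRU->MRU): [V W K D J]
  16. access E: MISS. Cache (LRU->MRU): [V W K D J E]
  17. access D: HIT. Cache (LRU->MRU): [V W K J E D]
  18. access W: HIT. Cache (LRU->MRU): [V K J E D W]
  19. access D: HIT. Cache (LRU->MRU): [V K J E W D]
  20. access K: HIT. Cache (LRU->MRU): [V J E W D K]
  21. access W: HIT. Cache (LRU->MRU): [V J E D K W]
  22. access V: HIT. Cache (LRU->MRU): [J E D K W V]
  23. access D: HIT. Cache (LRU->MRU): [J E K W V D]
  24. access J: HIT. Cache (LRU->MRU): [E K W V D J]
  25. access J: HIT. Cache (LRU->MRU): [E K W V D J]
  26. access J: HIT. Cache (LRU->MRU): [E K W V D J]
  27. access J: HIT. Cache (LRU->MRU): [E K W V D J]
  28. access J: HIT. Cache (LRU->MRU): [E K W V D J]
  29. access J: HIT. Cache (LRU->MRU): [E K W V D J]
  30. access J: HIT. Cache (LRU->MRU): [E K W V D J]
  31. access D: HIT. Cache (LRU->MRU): [E K W V J D]
  32. access T: MISS, evict E. Cache (LRU->MRU): [K W V J D T]
Total: 25 hits, 7 misses, 1 evictions

Answer: K W V J D T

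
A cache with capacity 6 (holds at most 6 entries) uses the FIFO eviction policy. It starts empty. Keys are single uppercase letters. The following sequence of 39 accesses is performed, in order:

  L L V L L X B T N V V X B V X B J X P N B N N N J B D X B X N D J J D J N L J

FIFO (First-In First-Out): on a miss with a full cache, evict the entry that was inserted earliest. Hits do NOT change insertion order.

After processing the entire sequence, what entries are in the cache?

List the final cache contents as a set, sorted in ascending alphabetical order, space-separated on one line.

Answer: B D J L P X

Derivation:
FIFO simulation (capacity=6):
  1. access L: MISS. Cache (old->new): [L]
  2. access L: HIT. Cache (old->new): [L]
  3. access V: MISS. Cache (old->new): [L V]
  4. access L: HIT. Cache (old->new): [L V]
  5. access L: HIT. Cache (old->new): [L V]
  6. access X: MISS. Cache (old->new): [L V X]
  7. access B: MISS. Cache (old->new): [L V X B]
  8. access T: MISS. Cache (old->new): [L V X B T]
  9. access N: MISS. Cache (old->new): [L V X B T N]
  10. access V: HIT. Cache (old->new): [L V X B T N]
  11. access V: HIT. Cache (old->new): [L V X B T N]
  12. access X: HIT. Cache (old->new): [L V X B T N]
  13. access B: HIT. Cache (old->new): [L V X B T N]
  14. access V: HIT. Cache (old->new): [L V X B T N]
  15. access X: HIT. Cache (old->new): [L V X B T N]
  16. access B: HIT. Cache (old->new): [L V X B T N]
  17. access J: MISS, evict L. Cache (old->new): [V X B T N J]
  18. access X: HIT. Cache (old->new): [V X B T N J]
  19. access P: MISS, evict V. Cache (old->new): [X B T N J P]
  20. access N: HIT. Cache (old->new): [X B T N J P]
  21. access B: HIT. Cache (old->new): [X B T N J P]
  22. access N: HIT. Cache (old->new): [X B T N J P]
  23. access N: HIT. Cache (old->new): [X B T N J P]
  24. access N: HIT. Cache (old->new): [X B T N J P]
  25. access J: HIT. Cache (old->new): [X B T N J P]
  26. access B: HIT. Cache (old->new): [X B T N J P]
  27. access D: MISS, evict X. Cache (old->new): [B T N J P D]
  28. access X: MISS, evict B. Cache (old->new): [T N J P D X]
  29. access B: MISS, evict T. Cache (old->new): [N J P D X B]
  30. access X: HIT. Cache (old->new): [N J P D X B]
  31. access N: HIT. Cache (old->new): [N J P D X B]
  32. access D: HIT. Cache (old->new): [N J P D X B]
  33. access J: HIT. Cache (old->new): [N J P D X B]
  34. access J: HIT. Cache (old->new): [N J P D X B]
  35. access D: HIT. Cache (old->new): [N J P D X B]
  36. access J: HIT. Cache (old->new): [N J P D X B]
  37. access N: HIT. Cache (old->new): [N J P D X B]
  38. access L: MISS, evict N. Cache (old->new): [J P D X B L]
  39. access J: HIT. Cache (old->new): [J P D X B L]
Total: 27 hits, 12 misses, 6 evictions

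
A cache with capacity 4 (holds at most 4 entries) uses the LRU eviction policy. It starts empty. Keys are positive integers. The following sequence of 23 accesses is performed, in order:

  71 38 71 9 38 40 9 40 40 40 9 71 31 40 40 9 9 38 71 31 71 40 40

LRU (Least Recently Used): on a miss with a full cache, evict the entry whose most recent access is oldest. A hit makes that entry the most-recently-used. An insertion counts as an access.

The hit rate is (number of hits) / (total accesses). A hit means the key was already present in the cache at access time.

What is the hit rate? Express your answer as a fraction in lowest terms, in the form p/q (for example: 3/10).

LRU simulation (capacity=4):
  1. access 71: MISS. Cache (LRU->MRU): [71]
  2. access 38: MISS. Cache (LRU->MRU): [71 38]
  3. access 71: HIT. Cache (LRU->MRU): [38 71]
  4. access 9: MISS. Cache (LRU->MRU): [38 71 9]
  5. access 38: HIT. Cache (LRU->MRU): [71 9 38]
  6. access 40: MISS. Cache (LRU->MRU): [71 9 38 40]
  7. access 9: HIT. Cache (LRU->MRU): [71 38 40 9]
  8. access 40: HIT. Cache (LRU->MRU): [71 38 9 40]
  9. access 40: HIT. Cache (LRU->MRU): [71 38 9 40]
  10. access 40: HIT. Cache (LRU->MRU): [71 38 9 40]
  11. access 9: HIT. Cache (LRU->MRU): [71 38 40 9]
  12. access 71: HIT. Cache (LRU->MRU): [38 40 9 71]
  13. access 31: MISS, evict 38. Cache (LRU->MRU): [40 9 71 31]
  14. access 40: HIT. Cache (LRU->MRU): [9 71 31 40]
  15. access 40: HIT. Cache (LRU->MRU): [9 71 31 40]
  16. access 9: HIT. Cache (LRU->MRU): [71 31 40 9]
  17. access 9: HIT. Cache (LRU->MRU): [71 31 40 9]
  18. access 38: MISS, evict 71. Cache (LRU->MRU): [31 40 9 38]
  19. access 71: MISS, evict 31. Cache (LRU->MRU): [40 9 38 71]
  20. access 31: MISS, evict 40. Cache (LRU->MRU): [9 38 71 31]
  21. access 71: HIT. Cache (LRU->MRU): [9 38 31 71]
  22. access 40: MISS, evict 9. Cache (LRU->MRU): [38 31 71 40]
  23. access 40: HIT. Cache (LRU->MRU): [38 31 71 40]
Total: 14 hits, 9 misses, 5 evictions

Hit rate = 14/23

Answer: 14/23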